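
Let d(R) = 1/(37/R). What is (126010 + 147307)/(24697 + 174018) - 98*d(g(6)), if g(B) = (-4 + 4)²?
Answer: 24847/18065 ≈ 1.3754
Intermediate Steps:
g(B) = 0 (g(B) = 0² = 0)
d(R) = R/37
(126010 + 147307)/(24697 + 174018) - 98*d(g(6)) = (126010 + 147307)/(24697 + 174018) - 98*(1/37)*0 = 273317/198715 - 98*0 = 273317*(1/198715) - 1*0 = 24847/18065 + 0 = 24847/18065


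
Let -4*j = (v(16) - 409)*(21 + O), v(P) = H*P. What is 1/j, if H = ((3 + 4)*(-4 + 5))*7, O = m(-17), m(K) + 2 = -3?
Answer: -1/1500 ≈ -0.00066667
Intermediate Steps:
m(K) = -5 (m(K) = -2 - 3 = -5)
O = -5
H = 49 (H = (7*1)*7 = 7*7 = 49)
v(P) = 49*P
j = -1500 (j = -(49*16 - 409)*(21 - 5)/4 = -(784 - 409)*16/4 = -375*16/4 = -¼*6000 = -1500)
1/j = 1/(-1500) = -1/1500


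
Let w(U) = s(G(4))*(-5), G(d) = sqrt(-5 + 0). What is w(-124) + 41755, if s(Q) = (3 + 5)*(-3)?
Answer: 41875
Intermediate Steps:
G(d) = I*sqrt(5) (G(d) = sqrt(-5) = I*sqrt(5))
s(Q) = -24 (s(Q) = 8*(-3) = -24)
w(U) = 120 (w(U) = -24*(-5) = 120)
w(-124) + 41755 = 120 + 41755 = 41875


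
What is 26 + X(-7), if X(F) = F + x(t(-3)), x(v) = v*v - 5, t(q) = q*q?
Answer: 95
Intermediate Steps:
t(q) = q²
x(v) = -5 + v² (x(v) = v² - 5 = -5 + v²)
X(F) = 76 + F (X(F) = F + (-5 + ((-3)²)²) = F + (-5 + 9²) = F + (-5 + 81) = F + 76 = 76 + F)
26 + X(-7) = 26 + (76 - 7) = 26 + 69 = 95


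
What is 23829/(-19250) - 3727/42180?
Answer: -107685197/81196500 ≈ -1.3262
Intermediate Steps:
23829/(-19250) - 3727/42180 = 23829*(-1/19250) - 3727*1/42180 = -23829/19250 - 3727/42180 = -107685197/81196500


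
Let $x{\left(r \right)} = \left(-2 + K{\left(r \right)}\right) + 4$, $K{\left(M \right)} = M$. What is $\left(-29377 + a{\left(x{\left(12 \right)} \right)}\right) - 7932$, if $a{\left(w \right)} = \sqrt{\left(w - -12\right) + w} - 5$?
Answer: $-37314 + 2 \sqrt{10} \approx -37308.0$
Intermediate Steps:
$x{\left(r \right)} = 2 + r$ ($x{\left(r \right)} = \left(-2 + r\right) + 4 = 2 + r$)
$a{\left(w \right)} = -5 + \sqrt{12 + 2 w}$ ($a{\left(w \right)} = \sqrt{\left(w + 12\right) + w} - 5 = \sqrt{\left(12 + w\right) + w} - 5 = \sqrt{12 + 2 w} - 5 = -5 + \sqrt{12 + 2 w}$)
$\left(-29377 + a{\left(x{\left(12 \right)} \right)}\right) - 7932 = \left(-29377 - \left(5 - \sqrt{12 + 2 \left(2 + 12\right)}\right)\right) - 7932 = \left(-29377 - \left(5 - \sqrt{12 + 2 \cdot 14}\right)\right) - 7932 = \left(-29377 - \left(5 - \sqrt{12 + 28}\right)\right) - 7932 = \left(-29377 - \left(5 - \sqrt{40}\right)\right) - 7932 = \left(-29377 - \left(5 - 2 \sqrt{10}\right)\right) - 7932 = \left(-29382 + 2 \sqrt{10}\right) - 7932 = -37314 + 2 \sqrt{10}$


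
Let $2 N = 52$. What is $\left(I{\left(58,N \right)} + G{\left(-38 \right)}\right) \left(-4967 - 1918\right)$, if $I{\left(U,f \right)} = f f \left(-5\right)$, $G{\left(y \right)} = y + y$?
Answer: $23794560$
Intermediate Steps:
$N = 26$ ($N = \frac{1}{2} \cdot 52 = 26$)
$G{\left(y \right)} = 2 y$
$I{\left(U,f \right)} = - 5 f^{2}$ ($I{\left(U,f \right)} = f^{2} \left(-5\right) = - 5 f^{2}$)
$\left(I{\left(58,N \right)} + G{\left(-38 \right)}\right) \left(-4967 - 1918\right) = \left(- 5 \cdot 26^{2} + 2 \left(-38\right)\right) \left(-4967 - 1918\right) = \left(\left(-5\right) 676 - 76\right) \left(-6885\right) = \left(-3380 - 76\right) \left(-6885\right) = \left(-3456\right) \left(-6885\right) = 23794560$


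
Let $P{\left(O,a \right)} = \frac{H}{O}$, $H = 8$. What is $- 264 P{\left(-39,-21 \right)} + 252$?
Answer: $\frac{3980}{13} \approx 306.15$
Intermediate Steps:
$P{\left(O,a \right)} = \frac{8}{O}$
$- 264 P{\left(-39,-21 \right)} + 252 = - 264 \frac{8}{-39} + 252 = - 264 \cdot 8 \left(- \frac{1}{39}\right) + 252 = \left(-264\right) \left(- \frac{8}{39}\right) + 252 = \frac{704}{13} + 252 = \frac{3980}{13}$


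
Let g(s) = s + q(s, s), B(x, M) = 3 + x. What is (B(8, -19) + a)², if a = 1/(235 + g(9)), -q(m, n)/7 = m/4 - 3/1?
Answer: 120362841/994009 ≈ 121.09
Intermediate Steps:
q(m, n) = 21 - 7*m/4 (q(m, n) = -7*(m/4 - 3/1) = -7*(m*(¼) - 3*1) = -7*(m/4 - 3) = -7*(-3 + m/4) = 21 - 7*m/4)
g(s) = 21 - 3*s/4 (g(s) = s + (21 - 7*s/4) = 21 - 3*s/4)
a = 4/997 (a = 1/(235 + (21 - ¾*9)) = 1/(235 + (21 - 27/4)) = 1/(235 + 57/4) = 1/(997/4) = 4/997 ≈ 0.0040120)
(B(8, -19) + a)² = ((3 + 8) + 4/997)² = (11 + 4/997)² = (10971/997)² = 120362841/994009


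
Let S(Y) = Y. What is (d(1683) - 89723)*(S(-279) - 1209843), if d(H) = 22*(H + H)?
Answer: 18963821862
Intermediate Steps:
d(H) = 44*H (d(H) = 22*(2*H) = 44*H)
(d(1683) - 89723)*(S(-279) - 1209843) = (44*1683 - 89723)*(-279 - 1209843) = (74052 - 89723)*(-1210122) = -15671*(-1210122) = 18963821862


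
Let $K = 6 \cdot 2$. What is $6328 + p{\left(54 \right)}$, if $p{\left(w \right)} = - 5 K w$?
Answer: $3088$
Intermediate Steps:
$K = 12$
$p{\left(w \right)} = - 60 w$ ($p{\left(w \right)} = \left(-5\right) 12 w = - 60 w$)
$6328 + p{\left(54 \right)} = 6328 - 3240 = 3088$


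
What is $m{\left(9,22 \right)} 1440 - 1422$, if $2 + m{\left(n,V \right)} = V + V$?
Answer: $59058$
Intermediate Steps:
$m{\left(n,V \right)} = -2 + 2 V$ ($m{\left(n,V \right)} = -2 + \left(V + V\right) = -2 + 2 V$)
$m{\left(9,22 \right)} 1440 - 1422 = \left(-2 + 2 \cdot 22\right) 1440 - 1422 = \left(-2 + 44\right) 1440 - 1422 = 42 \cdot 1440 - 1422 = 60480 - 1422 = 59058$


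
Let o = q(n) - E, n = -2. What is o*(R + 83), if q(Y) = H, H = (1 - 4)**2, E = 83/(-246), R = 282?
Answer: 838405/246 ≈ 3408.1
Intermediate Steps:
E = -83/246 (E = 83*(-1/246) = -83/246 ≈ -0.33740)
H = 9 (H = (-3)**2 = 9)
q(Y) = 9
o = 2297/246 (o = 9 - 1*(-83/246) = 9 + 83/246 = 2297/246 ≈ 9.3374)
o*(R + 83) = 2297*(282 + 83)/246 = (2297/246)*365 = 838405/246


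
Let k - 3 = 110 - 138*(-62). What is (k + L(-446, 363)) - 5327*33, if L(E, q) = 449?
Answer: -166673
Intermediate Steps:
k = 8669 (k = 3 + (110 - 138*(-62)) = 3 + (110 + 8556) = 3 + 8666 = 8669)
(k + L(-446, 363)) - 5327*33 = (8669 + 449) - 5327*33 = 9118 - 175791 = -166673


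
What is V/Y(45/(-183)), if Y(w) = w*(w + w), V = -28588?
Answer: -53187974/225 ≈ -2.3639e+5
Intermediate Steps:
Y(w) = 2*w² (Y(w) = w*(2*w) = 2*w²)
V/Y(45/(-183)) = -28588/(2*(45/(-183))²) = -28588/(2*(45*(-1/183))²) = -28588/(2*(-15/61)²) = -28588/(2*(225/3721)) = -28588/450/3721 = -28588*3721/450 = -53187974/225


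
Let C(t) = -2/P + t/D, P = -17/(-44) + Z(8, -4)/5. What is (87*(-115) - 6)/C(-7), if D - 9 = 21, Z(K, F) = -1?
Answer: 12313530/13487 ≈ 912.99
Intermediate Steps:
D = 30 (D = 9 + 21 = 30)
P = 41/220 (P = -17/(-44) - 1/5 = -17*(-1/44) - 1*⅕ = 17/44 - ⅕ = 41/220 ≈ 0.18636)
C(t) = -440/41 + t/30 (C(t) = -2/41/220 + t/30 = -2*220/41 + t*(1/30) = -440/41 + t/30)
(87*(-115) - 6)/C(-7) = (87*(-115) - 6)/(-440/41 + (1/30)*(-7)) = (-10005 - 6)/(-440/41 - 7/30) = -10011/(-13487/1230) = -10011*(-1230/13487) = 12313530/13487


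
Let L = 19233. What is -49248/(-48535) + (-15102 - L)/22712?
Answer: -32231097/64842760 ≈ -0.49707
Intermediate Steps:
-49248/(-48535) + (-15102 - L)/22712 = -49248/(-48535) + (-15102 - 1*19233)/22712 = -49248*(-1/48535) + (-15102 - 19233)*(1/22712) = 49248/48535 - 34335*1/22712 = 49248/48535 - 34335/22712 = -32231097/64842760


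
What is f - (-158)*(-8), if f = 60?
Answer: -1204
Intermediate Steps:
f - (-158)*(-8) = 60 - (-158)*(-8) = 60 - 158*8 = 60 - 1264 = -1204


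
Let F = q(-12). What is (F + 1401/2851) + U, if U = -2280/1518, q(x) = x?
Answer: -9384563/721303 ≈ -13.011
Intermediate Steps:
U = -380/253 (U = -2280*1/1518 = -380/253 ≈ -1.5020)
F = -12
(F + 1401/2851) + U = (-12 + 1401/2851) - 380/253 = -32811/2851 - 380/253 = -9384563/721303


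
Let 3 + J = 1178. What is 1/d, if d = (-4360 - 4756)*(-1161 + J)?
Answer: -1/127624 ≈ -7.8355e-6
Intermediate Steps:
J = 1175 (J = -3 + 1178 = 1175)
d = -127624 (d = (-4360 - 4756)*(-1161 + 1175) = -9116*14 = -127624)
1/d = 1/(-127624) = -1/127624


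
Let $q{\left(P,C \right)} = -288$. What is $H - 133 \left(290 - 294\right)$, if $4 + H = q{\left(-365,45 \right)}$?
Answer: $240$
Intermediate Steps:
$H = -292$ ($H = -4 - 288 = -292$)
$H - 133 \left(290 - 294\right) = -292 - 133 \left(290 - 294\right) = -292 - 133 \left(-4\right) = -292 - -532 = -292 + 532 = 240$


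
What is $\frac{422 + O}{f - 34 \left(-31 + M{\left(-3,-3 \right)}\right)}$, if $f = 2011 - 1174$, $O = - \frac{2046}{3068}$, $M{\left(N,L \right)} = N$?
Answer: $\frac{646325}{3057262} \approx 0.21141$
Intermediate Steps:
$O = - \frac{1023}{1534}$ ($O = \left(-2046\right) \frac{1}{3068} = - \frac{1023}{1534} \approx -0.66688$)
$f = 837$
$\frac{422 + O}{f - 34 \left(-31 + M{\left(-3,-3 \right)}\right)} = \frac{422 - \frac{1023}{1534}}{837 - 34 \left(-31 - 3\right)} = \frac{646325}{1534 \left(837 - -1156\right)} = \frac{646325}{1534 \left(837 + 1156\right)} = \frac{646325}{1534 \cdot 1993} = \frac{646325}{1534} \cdot \frac{1}{1993} = \frac{646325}{3057262}$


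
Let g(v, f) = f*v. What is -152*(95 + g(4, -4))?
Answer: -12008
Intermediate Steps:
-152*(95 + g(4, -4)) = -152*(95 - 4*4) = -152*(95 - 16) = -152*79 = -12008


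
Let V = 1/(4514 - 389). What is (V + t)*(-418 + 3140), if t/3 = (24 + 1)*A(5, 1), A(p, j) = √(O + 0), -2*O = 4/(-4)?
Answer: 2722/4125 + 102075*√2 ≈ 1.4436e+5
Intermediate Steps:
O = ½ (O = -2/(-4) = -2*(-1)/4 = -½*(-1) = ½ ≈ 0.50000)
A(p, j) = √2/2 (A(p, j) = √(½ + 0) = √(½) = √2/2)
t = 75*√2/2 (t = 3*((24 + 1)*(√2/2)) = 3*(25*(√2/2)) = 3*(25*√2/2) = 75*√2/2 ≈ 53.033)
V = 1/4125 ≈ 0.00024242
(V + t)*(-418 + 3140) = (1/4125 + 75*√2/2)*(-418 + 3140) = (1/4125 + 75*√2/2)*2722 = 2722/4125 + 102075*√2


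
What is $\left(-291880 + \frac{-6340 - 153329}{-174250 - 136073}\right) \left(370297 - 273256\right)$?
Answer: $- \frac{2929891552669137}{103441} \approx -2.8324 \cdot 10^{10}$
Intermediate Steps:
$\left(-291880 + \frac{-6340 - 153329}{-174250 - 136073}\right) \left(370297 - 273256\right) = \left(-291880 - \frac{159669}{-174250 - 136073}\right) 97041 = \left(-291880 - \frac{159669}{-310323}\right) 97041 = \left(-291880 - - \frac{53223}{103441}\right) 97041 = \left(-291880 + \frac{53223}{103441}\right) 97041 = \left(- \frac{30192305857}{103441}\right) 97041 = - \frac{2929891552669137}{103441}$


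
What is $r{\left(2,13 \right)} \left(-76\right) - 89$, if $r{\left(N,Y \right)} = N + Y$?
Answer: $-1229$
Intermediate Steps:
$r{\left(2,13 \right)} \left(-76\right) - 89 = \left(2 + 13\right) \left(-76\right) - 89 = 15 \left(-76\right) - 89 = -1140 - 89 = -1229$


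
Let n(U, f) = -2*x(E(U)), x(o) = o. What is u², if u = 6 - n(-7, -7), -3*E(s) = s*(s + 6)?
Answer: 16/9 ≈ 1.7778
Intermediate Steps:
E(s) = -s*(6 + s)/3 (E(s) = -s*(s + 6)/3 = -s*(6 + s)/3)
n(U, f) = 2*U*(6 + U)/3 (n(U, f) = -(-2)*U*(6 + U)/3 = 2*U*(6 + U)/3)
u = 4/3 (u = 6 - 2*(-7)*(6 - 7)/3 = 6 - 2*(-7)*(-1)/3 = 6 - 1*14/3 = 6 - 14/3 = 4/3 ≈ 1.3333)
u² = (4/3)² = 16/9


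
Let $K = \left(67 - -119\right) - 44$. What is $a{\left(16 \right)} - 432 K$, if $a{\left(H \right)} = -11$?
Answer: $-61355$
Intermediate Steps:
$K = 142$ ($K = \left(67 + 119\right) - 44 = 186 - 44 = 142$)
$a{\left(16 \right)} - 432 K = -11 - 61344 = -61355$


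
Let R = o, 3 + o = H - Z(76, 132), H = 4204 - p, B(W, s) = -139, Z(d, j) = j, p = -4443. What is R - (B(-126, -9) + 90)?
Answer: 8561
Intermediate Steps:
H = 8647 (H = 4204 - 1*(-4443) = 4204 + 4443 = 8647)
o = 8512 (o = -3 + (8647 - 1*132) = -3 + (8647 - 132) = -3 + 8515 = 8512)
R = 8512
R - (B(-126, -9) + 90) = 8512 - (-139 + 90) = 8512 - 1*(-49) = 8512 + 49 = 8561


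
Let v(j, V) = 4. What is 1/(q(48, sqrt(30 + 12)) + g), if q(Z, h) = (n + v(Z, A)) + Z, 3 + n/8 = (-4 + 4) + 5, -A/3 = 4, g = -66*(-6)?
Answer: 1/464 ≈ 0.0021552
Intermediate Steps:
g = 396
A = -12 (A = -3*4 = -12)
n = 16 (n = -24 + 8*((-4 + 4) + 5) = -24 + 8*(0 + 5) = -24 + 8*5 = -24 + 40 = 16)
q(Z, h) = 20 + Z (q(Z, h) = (16 + 4) + Z = 20 + Z)
1/(q(48, sqrt(30 + 12)) + g) = 1/((20 + 48) + 396) = 1/(68 + 396) = 1/464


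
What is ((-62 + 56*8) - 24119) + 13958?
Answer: -9775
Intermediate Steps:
((-62 + 56*8) - 24119) + 13958 = ((-62 + 448) - 24119) + 13958 = (386 - 24119) + 13958 = -23733 + 13958 = -9775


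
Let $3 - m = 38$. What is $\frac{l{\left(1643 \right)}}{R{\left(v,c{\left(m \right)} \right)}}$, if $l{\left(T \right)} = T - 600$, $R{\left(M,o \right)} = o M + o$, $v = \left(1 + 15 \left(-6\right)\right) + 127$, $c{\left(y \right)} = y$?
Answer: $- \frac{149}{195} \approx -0.7641$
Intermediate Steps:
$m = -35$ ($m = 3 - 38 = -35$)
$v = 38$ ($v = \left(1 - 90\right) + 127 = -89 + 127 = 38$)
$R{\left(M,o \right)} = o + M o$ ($R{\left(M,o \right)} = M o + o = o + M o$)
$l{\left(T \right)} = -600 + T$
$\frac{l{\left(1643 \right)}}{R{\left(v,c{\left(m \right)} \right)}} = \frac{-600 + 1643}{\left(-35\right) \left(1 + 38\right)} = \frac{1043}{\left(-35\right) 39} = \frac{1043}{-1365} = 1043 \left(- \frac{1}{1365}\right) = - \frac{149}{195}$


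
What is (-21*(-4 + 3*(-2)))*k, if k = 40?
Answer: 8400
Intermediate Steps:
(-21*(-4 + 3*(-2)))*k = -21*(-4 + 3*(-2))*40 = -21*(-4 - 6)*40 = -21*(-10)*40 = 210*40 = 8400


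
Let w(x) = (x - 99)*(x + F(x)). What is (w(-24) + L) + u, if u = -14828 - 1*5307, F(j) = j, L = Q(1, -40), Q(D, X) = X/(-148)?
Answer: -526537/37 ≈ -14231.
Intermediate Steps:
Q(D, X) = -X/148 (Q(D, X) = X*(-1/148) = -X/148)
L = 10/37 (L = -1/148*(-40) = 10/37 ≈ 0.27027)
u = -20135 (u = -14828 - 5307 = -20135)
w(x) = 2*x*(-99 + x) (w(x) = (x - 99)*(x + x) = (-99 + x)*(2*x) = 2*x*(-99 + x))
(w(-24) + L) + u = (2*(-24)*(-99 - 24) + 10/37) - 20135 = (2*(-24)*(-123) + 10/37) - 20135 = (5904 + 10/37) - 20135 = 218458/37 - 20135 = -526537/37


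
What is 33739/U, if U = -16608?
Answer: -33739/16608 ≈ -2.0315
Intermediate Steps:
33739/U = 33739/(-16608) = 33739*(-1/16608) = -33739/16608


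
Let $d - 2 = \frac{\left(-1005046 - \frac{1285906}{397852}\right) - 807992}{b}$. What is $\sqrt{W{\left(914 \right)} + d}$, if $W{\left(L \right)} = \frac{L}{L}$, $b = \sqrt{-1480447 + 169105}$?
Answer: $\frac{\sqrt{51035962013992942043148 + 23520511418164355578893 i \sqrt{1311342}}}{130430009346} \approx 28.163 + 28.109 i$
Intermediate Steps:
$b = i \sqrt{1311342}$ ($b = \sqrt{-1311342} = i \sqrt{1311342} \approx 1145.1 i$)
$W{\left(L \right)} = 1$
$d = 2 + \frac{360661040141 i \sqrt{1311342}}{260860018692}$ ($d = 2 + \frac{\left(-1005046 - \frac{1285906}{397852}\right) - 807992}{i \sqrt{1311342}} = 2 + \left(\left(-1005046 - \frac{642953}{198926}\right) - 807992\right) \left(- \frac{i \sqrt{1311342}}{1311342}\right) = 2 + \left(- \frac{199930423549}{198926} - 807992\right) \left(- \frac{i \sqrt{1311342}}{1311342}\right) = 2 - \frac{360661040141 \left(- \frac{i \sqrt{1311342}}{1311342}\right)}{198926} = 2 + \frac{360661040141 i \sqrt{1311342}}{260860018692} \approx 2.0 + 1583.3 i$)
$\sqrt{W{\left(914 \right)} + d} = \sqrt{1 + \left(2 + \frac{360661040141 i \sqrt{1311342}}{260860018692}\right)} = \sqrt{3 + \frac{360661040141 i \sqrt{1311342}}{260860018692}}$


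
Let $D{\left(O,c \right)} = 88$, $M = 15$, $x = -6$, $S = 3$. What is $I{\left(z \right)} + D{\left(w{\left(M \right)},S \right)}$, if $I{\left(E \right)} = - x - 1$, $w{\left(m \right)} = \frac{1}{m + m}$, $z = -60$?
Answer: $93$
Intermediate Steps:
$w{\left(m \right)} = \frac{1}{2 m}$
$I{\left(E \right)} = 5$ ($I{\left(E \right)} = \left(-1\right) \left(-6\right) - 1 = 6 - 1 = 5$)
$I{\left(z \right)} + D{\left(w{\left(M \right)},S \right)} = 5 + 88 = 93$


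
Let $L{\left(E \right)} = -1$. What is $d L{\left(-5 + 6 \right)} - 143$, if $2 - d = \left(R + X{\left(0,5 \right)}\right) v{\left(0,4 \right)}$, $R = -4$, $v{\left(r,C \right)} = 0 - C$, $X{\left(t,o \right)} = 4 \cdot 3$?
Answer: $-177$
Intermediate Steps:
$X{\left(t,o \right)} = 12$
$v{\left(r,C \right)} = - C$
$d = 34$ ($d = 2 - \left(-4 + 12\right) \left(\left(-1\right) 4\right) = 2 - 8 \left(-4\right) = 2 - -32 = 2 + 32 = 34$)
$d L{\left(-5 + 6 \right)} - 143 = 34 \left(-1\right) - 143 = -34 - 143 = -177$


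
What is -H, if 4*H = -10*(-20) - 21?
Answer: -179/4 ≈ -44.750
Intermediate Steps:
H = 179/4 (H = (-10*(-20) - 21)/4 = (200 - 21)/4 = (1/4)*179 = 179/4 ≈ 44.750)
-H = -1*179/4 = -179/4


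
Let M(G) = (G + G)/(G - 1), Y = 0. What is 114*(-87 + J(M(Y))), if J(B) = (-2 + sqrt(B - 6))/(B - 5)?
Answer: -49362/5 - 114*I*sqrt(6)/5 ≈ -9872.4 - 55.848*I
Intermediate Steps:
M(G) = 2*G/(-1 + G) (M(G) = (2*G)/(-1 + G) = 2*G/(-1 + G))
J(B) = (-2 + sqrt(-6 + B))/(-5 + B)
114*(-87 + J(M(Y))) = 114*(-87 + (-2 + sqrt(-6 + 2*0/(-1 + 0)))/(-5 + 2*0/(-1 + 0))) = 114*(-87 + (-2 + sqrt(-6 + 2*0/(-1)))/(-5 + 2*0/(-1))) = 114*(-87 + (-2 + sqrt(-6 + 2*0*(-1)))/(-5 + 2*0*(-1))) = 114*(-87 + (-2 + sqrt(-6 + 0))/(-5 + 0)) = 114*(-87 + (-2 + sqrt(-6))/(-5)) = 114*(-87 - (-2 + I*sqrt(6))/5) = 114*(-87 + (2/5 - I*sqrt(6)/5)) = 114*(-433/5 - I*sqrt(6)/5) = -49362/5 - 114*I*sqrt(6)/5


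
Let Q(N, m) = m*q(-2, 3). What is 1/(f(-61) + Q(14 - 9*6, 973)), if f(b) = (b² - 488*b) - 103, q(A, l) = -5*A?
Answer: 1/43116 ≈ 2.3193e-5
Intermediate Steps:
f(b) = -103 + b² - 488*b
Q(N, m) = 10*m (Q(N, m) = m*(-5*(-2)) = m*10 = 10*m)
1/(f(-61) + Q(14 - 9*6, 973)) = 1/((-103 + (-61)² - 488*(-61)) + 10*973) = 1/((-103 + 3721 + 29768) + 9730) = 1/(33386 + 9730) = 1/43116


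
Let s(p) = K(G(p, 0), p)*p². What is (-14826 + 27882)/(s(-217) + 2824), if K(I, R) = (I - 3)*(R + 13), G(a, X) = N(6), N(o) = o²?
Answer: -3264/79250081 ≈ -4.1186e-5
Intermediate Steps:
G(a, X) = 36 (G(a, X) = 6² = 36)
K(I, R) = (-3 + I)*(13 + R)
s(p) = p²*(429 + 33*p) (s(p) = (-39 - 3*p + 13*36 + 36*p)*p² = (-39 - 3*p + 468 + 36*p)*p² = (429 + 33*p)*p² = p²*(429 + 33*p))
(-14826 + 27882)/(s(-217) + 2824) = (-14826 + 27882)/(33*(-217)²*(13 - 217) + 2824) = 13056/(33*47089*(-204) + 2824) = 13056/(-317003148 + 2824) = 13056/(-317000324) = 13056*(-1/317000324) = -3264/79250081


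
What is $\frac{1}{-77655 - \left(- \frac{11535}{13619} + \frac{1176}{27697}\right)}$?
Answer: $- \frac{377205443}{29291585207214} \approx -1.2878 \cdot 10^{-5}$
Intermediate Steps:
$\frac{1}{-77655 - \left(- \frac{11535}{13619} + \frac{1176}{27697}\right)} = \frac{1}{-77655 - - \frac{303468951}{377205443}} = \frac{1}{-77655 + \left(\frac{11535}{13619} - \frac{1176}{27697}\right)} = \frac{1}{-77655 + \frac{303468951}{377205443}} = \frac{1}{- \frac{29291585207214}{377205443}} = - \frac{377205443}{29291585207214}$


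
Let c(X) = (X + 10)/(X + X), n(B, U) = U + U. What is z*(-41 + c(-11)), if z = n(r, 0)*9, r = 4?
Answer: 0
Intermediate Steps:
n(B, U) = 2*U
c(X) = (10 + X)/(2*X) (c(X) = (10 + X)/((2*X)) = (10 + X)*(1/(2*X)) = (10 + X)/(2*X))
z = 0 (z = (2*0)*9 = 0*9 = 0)
z*(-41 + c(-11)) = 0*(-41 + (1/2)*(10 - 11)/(-11)) = 0*(-41 + (1/2)*(-1/11)*(-1)) = 0*(-41 + 1/22) = 0*(-901/22) = 0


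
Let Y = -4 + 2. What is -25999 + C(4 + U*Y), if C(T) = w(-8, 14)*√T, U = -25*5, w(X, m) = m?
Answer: -25999 + 14*√254 ≈ -25776.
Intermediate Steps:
Y = -2
U = -125 (U = -5*25 = -125)
C(T) = 14*√T
-25999 + C(4 + U*Y) = -25999 + 14*√(4 - 125*(-2)) = -25999 + 14*√(4 + 250) = -25999 + 14*√254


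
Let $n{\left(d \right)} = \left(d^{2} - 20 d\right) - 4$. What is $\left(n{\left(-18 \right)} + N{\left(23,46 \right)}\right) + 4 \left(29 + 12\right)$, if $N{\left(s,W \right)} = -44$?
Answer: $800$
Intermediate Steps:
$n{\left(d \right)} = -4 + d^{2} - 20 d$ ($n{\left(d \right)} = \left(d^{2} - 20 d\right) + \left(-6 + 2\right) = \left(d^{2} - 20 d\right) - 4 = -4 + d^{2} - 20 d$)
$\left(n{\left(-18 \right)} + N{\left(23,46 \right)}\right) + 4 \left(29 + 12\right) = \left(\left(-4 + \left(-18\right)^{2} - -360\right) - 44\right) + 4 \left(29 + 12\right) = \left(\left(-4 + 324 + 360\right) - 44\right) + 4 \cdot 41 = \left(680 - 44\right) + 164 = 636 + 164 = 800$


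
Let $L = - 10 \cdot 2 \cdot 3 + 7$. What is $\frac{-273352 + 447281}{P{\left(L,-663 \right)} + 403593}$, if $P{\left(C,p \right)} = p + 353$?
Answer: $\frac{173929}{403283} \approx 0.43128$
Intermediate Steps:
$L = -53$ ($L = \left(-10\right) 6 + 7 = -60 + 7 = -53$)
$P{\left(C,p \right)} = 353 + p$
$\frac{-273352 + 447281}{P{\left(L,-663 \right)} + 403593} = \frac{-273352 + 447281}{\left(353 - 663\right) + 403593} = \frac{173929}{-310 + 403593} = \frac{173929}{403283}$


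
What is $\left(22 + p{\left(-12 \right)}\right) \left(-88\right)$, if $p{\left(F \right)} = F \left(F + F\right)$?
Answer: $-27280$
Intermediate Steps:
$p{\left(F \right)} = 2 F^{2}$ ($p{\left(F \right)} = F 2 F = 2 F^{2}$)
$\left(22 + p{\left(-12 \right)}\right) \left(-88\right) = \left(22 + 2 \left(-12\right)^{2}\right) \left(-88\right) = \left(22 + 2 \cdot 144\right) \left(-88\right) = \left(22 + 288\right) \left(-88\right) = 310 \left(-88\right) = -27280$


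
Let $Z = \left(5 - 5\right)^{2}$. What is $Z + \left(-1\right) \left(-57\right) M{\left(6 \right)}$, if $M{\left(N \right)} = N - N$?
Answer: $0$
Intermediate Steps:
$Z = 0$ ($Z = 0^{2} = 0$)
$M{\left(N \right)} = 0$
$Z + \left(-1\right) \left(-57\right) M{\left(6 \right)} = 0 + \left(-1\right) \left(-57\right) 0 = 0 + 57 \cdot 0 = 0 + 0 = 0$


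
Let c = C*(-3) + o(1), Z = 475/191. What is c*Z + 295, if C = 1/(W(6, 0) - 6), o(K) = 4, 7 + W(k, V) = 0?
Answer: 758610/2483 ≈ 305.52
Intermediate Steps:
Z = 475/191 (Z = 475*(1/191) = 475/191 ≈ 2.4869)
W(k, V) = -7 (W(k, V) = -7 + 0 = -7)
C = -1/13 (C = 1/(-7 - 6) = 1/(-13) = -1/13 ≈ -0.076923)
c = 55/13 (c = -1/13*(-3) + 4 = 3/13 + 4 = 55/13 ≈ 4.2308)
c*Z + 295 = (55/13)*(475/191) + 295 = 26125/2483 + 295 = 758610/2483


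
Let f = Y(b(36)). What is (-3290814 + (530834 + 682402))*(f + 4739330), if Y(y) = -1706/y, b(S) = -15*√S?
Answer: -49231835621926/5 ≈ -9.8464e+12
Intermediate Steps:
f = 853/45 (f = -1706/((-15*√36)) = -1706/((-15*6)) = -1706/(-90) = -1706*(-1/90) = 853/45 ≈ 18.956)
(-3290814 + (530834 + 682402))*(f + 4739330) = (-3290814 + (530834 + 682402))*(853/45 + 4739330) = (-3290814 + 1213236)*(213270703/45) = -2077578*213270703/45 = -49231835621926/5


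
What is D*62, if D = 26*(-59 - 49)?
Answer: -174096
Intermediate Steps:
D = -2808 (D = 26*(-108) = -2808)
D*62 = -2808*62 = -174096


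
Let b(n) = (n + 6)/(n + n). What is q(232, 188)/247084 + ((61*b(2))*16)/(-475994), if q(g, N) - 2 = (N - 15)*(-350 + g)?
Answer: -1274787187/14701312687 ≈ -0.086712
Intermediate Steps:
b(n) = (6 + n)/(2*n) (b(n) = (6 + n)/((2*n)) = (6 + n)*(1/(2*n)) = (6 + n)/(2*n))
q(g, N) = 2 + (-350 + g)*(-15 + N) (q(g, N) = 2 + (N - 15)*(-350 + g) = 2 + (-15 + N)*(-350 + g) = 2 + (-350 + g)*(-15 + N))
q(232, 188)/247084 + ((61*b(2))*16)/(-475994) = (5252 - 350*188 - 15*232 + 188*232)/247084 + ((61*((½)*(6 + 2)/2))*16)/(-475994) = (5252 - 65800 - 3480 + 43616)*(1/247084) + ((61*((½)*(½)*8))*16)*(-1/475994) = -20412*1/247084 + ((61*2)*16)*(-1/475994) = -5103/61771 + (122*16)*(-1/475994) = -5103/61771 + 1952*(-1/475994) = -5103/61771 - 976/237997 = -1274787187/14701312687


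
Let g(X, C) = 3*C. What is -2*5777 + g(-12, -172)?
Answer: -12070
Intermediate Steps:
-2*5777 + g(-12, -172) = -2*5777 + 3*(-172) = -11554 - 516 = -12070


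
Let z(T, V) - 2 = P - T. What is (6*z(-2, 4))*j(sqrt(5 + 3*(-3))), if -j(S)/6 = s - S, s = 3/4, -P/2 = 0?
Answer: -108 + 288*I ≈ -108.0 + 288.0*I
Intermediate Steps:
P = 0 (P = -2*0 = 0)
z(T, V) = 2 - T (z(T, V) = 2 + (0 - T) = 2 - T)
s = 3/4 (s = 3*(1/4) = 3/4 ≈ 0.75000)
j(S) = -9/2 + 6*S (j(S) = -6*(3/4 - S) = -9/2 + 6*S)
(6*z(-2, 4))*j(sqrt(5 + 3*(-3))) = (6*(2 - 1*(-2)))*(-9/2 + 6*sqrt(5 + 3*(-3))) = (6*(2 + 2))*(-9/2 + 6*sqrt(5 - 9)) = (6*4)*(-9/2 + 6*sqrt(-4)) = 24*(-9/2 + 6*(2*I)) = 24*(-9/2 + 12*I) = -108 + 288*I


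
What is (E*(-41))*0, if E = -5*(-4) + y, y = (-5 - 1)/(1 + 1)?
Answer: 0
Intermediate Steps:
y = -3 (y = -6/2 = -6*½ = -3)
E = 17 (E = -5*(-4) - 3 = 20 - 3 = 17)
(E*(-41))*0 = (17*(-41))*0 = -697*0 = 0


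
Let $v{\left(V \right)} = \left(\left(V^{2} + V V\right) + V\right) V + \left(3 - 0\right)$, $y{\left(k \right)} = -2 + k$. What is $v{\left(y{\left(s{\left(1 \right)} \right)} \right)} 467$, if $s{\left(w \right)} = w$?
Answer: $934$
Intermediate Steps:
$v{\left(V \right)} = 3 + V \left(V + 2 V^{2}\right)$ ($v{\left(V \right)} = \left(\left(V^{2} + V^{2}\right) + V\right) V + \left(3 + 0\right) = \left(2 V^{2} + V\right) V + 3 = \left(V + 2 V^{2}\right) V + 3 = V \left(V + 2 V^{2}\right) + 3 = 3 + V \left(V + 2 V^{2}\right)$)
$v{\left(y{\left(s{\left(1 \right)} \right)} \right)} 467 = \left(3 + \left(-2 + 1\right)^{2} + 2 \left(-2 + 1\right)^{3}\right) 467 = \left(3 + \left(-1\right)^{2} + 2 \left(-1\right)^{3}\right) 467 = \left(3 + 1 + 2 \left(-1\right)\right) 467 = \left(3 + 1 - 2\right) 467 = 2 \cdot 467 = 934$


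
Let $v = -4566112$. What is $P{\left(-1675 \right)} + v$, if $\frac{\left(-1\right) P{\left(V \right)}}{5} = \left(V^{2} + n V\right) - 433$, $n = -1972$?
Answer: $-35107572$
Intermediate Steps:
$P{\left(V \right)} = 2165 - 5 V^{2} + 9860 V$ ($P{\left(V \right)} = - 5 \left(\left(V^{2} - 1972 V\right) - 433\right) = - 5 \left(-433 + V^{2} - 1972 V\right) = 2165 - 5 V^{2} + 9860 V$)
$P{\left(-1675 \right)} + v = \left(2165 - 5 \left(-1675\right)^{2} + 9860 \left(-1675\right)\right) - 4566112 = \left(2165 - 14028125 - 16515500\right) - 4566112 = -30541460 - 4566112 = -35107572$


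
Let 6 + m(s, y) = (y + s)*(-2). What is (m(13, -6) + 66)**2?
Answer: 2116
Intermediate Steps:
m(s, y) = -6 - 2*s - 2*y (m(s, y) = -6 + (y + s)*(-2) = -6 + (s + y)*(-2) = -6 + (-2*s - 2*y) = -6 - 2*s - 2*y)
(m(13, -6) + 66)**2 = ((-6 - 2*13 - 2*(-6)) + 66)**2 = ((-6 - 26 + 12) + 66)**2 = (-20 + 66)**2 = 46**2 = 2116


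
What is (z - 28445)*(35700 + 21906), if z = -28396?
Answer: -3274382646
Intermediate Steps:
(z - 28445)*(35700 + 21906) = (-28396 - 28445)*(35700 + 21906) = -56841*57606 = -3274382646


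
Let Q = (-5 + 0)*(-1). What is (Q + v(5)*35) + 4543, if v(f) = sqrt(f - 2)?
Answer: 4548 + 35*sqrt(3) ≈ 4608.6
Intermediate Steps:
v(f) = sqrt(-2 + f)
Q = 5 (Q = -5*(-1) = 5)
(Q + v(5)*35) + 4543 = (5 + sqrt(-2 + 5)*35) + 4543 = (5 + sqrt(3)*35) + 4543 = (5 + 35*sqrt(3)) + 4543 = 4548 + 35*sqrt(3)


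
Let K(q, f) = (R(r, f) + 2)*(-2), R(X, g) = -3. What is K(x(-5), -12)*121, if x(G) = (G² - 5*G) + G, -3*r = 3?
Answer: 242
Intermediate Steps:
r = -1 (r = -⅓*3 = -1)
x(G) = G² - 4*G
K(q, f) = 2 (K(q, f) = (-3 + 2)*(-2) = -1*(-2) = 2)
K(x(-5), -12)*121 = 2*121 = 242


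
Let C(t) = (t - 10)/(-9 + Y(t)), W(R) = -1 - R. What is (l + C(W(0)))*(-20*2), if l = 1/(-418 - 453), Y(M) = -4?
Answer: -29440/871 ≈ -33.800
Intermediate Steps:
C(t) = 10/13 - t/13 (C(t) = (t - 10)/(-9 - 4) = (-10 + t)/(-13) = (-10 + t)*(-1/13) = 10/13 - t/13)
l = -1/871 (l = 1/(-871) = -1/871 ≈ -0.0011481)
(l + C(W(0)))*(-20*2) = (-1/871 + (10/13 - (-1 - 1*0)/13))*(-20*2) = (-1/871 + (10/13 - (-1 + 0)/13))*(-40) = (-1/871 + (10/13 - 1/13*(-1)))*(-40) = (-1/871 + (10/13 + 1/13))*(-40) = (-1/871 + 11/13)*(-40) = (736/871)*(-40) = -29440/871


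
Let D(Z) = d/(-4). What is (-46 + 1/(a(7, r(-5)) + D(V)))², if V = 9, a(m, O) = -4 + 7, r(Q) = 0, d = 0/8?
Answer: 18769/9 ≈ 2085.4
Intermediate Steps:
d = 0 (d = 0*(⅛) = 0)
a(m, O) = 3
D(Z) = 0 (D(Z) = 0/(-4) = 0*(-¼) = 0)
(-46 + 1/(a(7, r(-5)) + D(V)))² = (-46 + 1/(3 + 0))² = (-46 + 1/3)² = (-46 + ⅓)² = (-137/3)² = 18769/9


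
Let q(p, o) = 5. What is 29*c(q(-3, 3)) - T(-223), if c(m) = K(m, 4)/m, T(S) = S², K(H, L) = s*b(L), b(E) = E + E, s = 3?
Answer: -247949/5 ≈ -49590.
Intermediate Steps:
b(E) = 2*E
K(H, L) = 6*L (K(H, L) = 3*(2*L) = 6*L)
c(m) = 24/m (c(m) = (6*4)/m = 24/m)
29*c(q(-3, 3)) - T(-223) = 29*(24/5) - 1*(-223)² = 29*(24*(⅕)) - 1*49729 = 29*(24/5) - 49729 = 696/5 - 49729 = -247949/5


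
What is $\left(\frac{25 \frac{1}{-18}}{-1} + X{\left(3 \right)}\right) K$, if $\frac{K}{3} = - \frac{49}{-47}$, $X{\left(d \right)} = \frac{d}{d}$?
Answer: $\frac{2107}{282} \approx 7.4716$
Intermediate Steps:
$X{\left(d \right)} = 1$
$K = \frac{147}{47}$ ($K = 3 \left(- \frac{49}{-47}\right) = 3 \left(\left(-49\right) \left(- \frac{1}{47}\right)\right) = 3 \cdot \frac{49}{47} = \frac{147}{47} \approx 3.1277$)
$\left(\frac{25 \frac{1}{-18}}{-1} + X{\left(3 \right)}\right) K = \left(\frac{25 \frac{1}{-18}}{-1} + 1\right) \frac{147}{47} = \left(25 \left(- \frac{1}{18}\right) \left(-1\right) + 1\right) \frac{147}{47} = \left(\left(- \frac{25}{18}\right) \left(-1\right) + 1\right) \frac{147}{47} = \left(\frac{25}{18} + 1\right) \frac{147}{47} = \frac{43}{18} \cdot \frac{147}{47} = \frac{2107}{282}$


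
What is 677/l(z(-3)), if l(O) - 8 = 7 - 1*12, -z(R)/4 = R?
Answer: 677/3 ≈ 225.67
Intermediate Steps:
z(R) = -4*R
l(O) = 3 (l(O) = 8 + (7 - 1*12) = 8 + (7 - 12) = 8 - 5 = 3)
677/l(z(-3)) = 677/3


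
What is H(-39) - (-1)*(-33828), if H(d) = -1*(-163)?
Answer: -33665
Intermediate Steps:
H(d) = 163
H(-39) - (-1)*(-33828) = 163 - (-1)*(-33828) = 163 - 1*33828 = 163 - 33828 = -33665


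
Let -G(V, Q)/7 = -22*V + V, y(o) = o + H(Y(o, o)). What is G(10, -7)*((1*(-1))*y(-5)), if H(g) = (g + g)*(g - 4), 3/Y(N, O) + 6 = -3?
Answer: 9310/3 ≈ 3103.3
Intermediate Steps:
Y(N, O) = -⅓ (Y(N, O) = 3/(-6 - 3) = 3/(-9) = 3*(-⅑) = -⅓)
H(g) = 2*g*(-4 + g) (H(g) = (2*g)*(-4 + g) = 2*g*(-4 + g))
y(o) = 26/9 + o (y(o) = o + 2*(-⅓)*(-4 - ⅓) = o + 2*(-⅓)*(-13/3) = o + 26/9 = 26/9 + o)
G(V, Q) = 147*V (G(V, Q) = -7*(-22*V + V) = -(-147)*V = 147*V)
G(10, -7)*((1*(-1))*y(-5)) = (147*10)*((1*(-1))*(26/9 - 5)) = 1470*(-1*(-19/9)) = 1470*(19/9) = 9310/3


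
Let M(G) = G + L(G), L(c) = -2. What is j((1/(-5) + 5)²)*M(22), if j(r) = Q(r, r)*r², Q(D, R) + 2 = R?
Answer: 698056704/3125 ≈ 2.2338e+5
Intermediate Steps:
Q(D, R) = -2 + R
j(r) = r²*(-2 + r) (j(r) = (-2 + r)*r² = r²*(-2 + r))
M(G) = -2 + G (M(G) = G - 2 = -2 + G)
j((1/(-5) + 5)²)*M(22) = (((1/(-5) + 5)²)²*(-2 + (1/(-5) + 5)²))*(-2 + 22) = (((-⅕ + 5)²)²*(-2 + (-⅕ + 5)²))*20 = (((24/5)²)²*(-2 + (24/5)²))*20 = ((576/25)²*(-2 + 576/25))*20 = ((331776/625)*(526/25))*20 = (174514176/15625)*20 = 698056704/3125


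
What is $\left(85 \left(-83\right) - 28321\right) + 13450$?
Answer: $-21926$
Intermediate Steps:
$\left(85 \left(-83\right) - 28321\right) + 13450 = \left(-7055 - 28321\right) + 13450 = -35376 + 13450 = -21926$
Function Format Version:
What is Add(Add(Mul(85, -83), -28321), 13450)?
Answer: -21926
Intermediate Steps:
Add(Add(Mul(85, -83), -28321), 13450) = Add(Add(-7055, -28321), 13450) = Add(-35376, 13450) = -21926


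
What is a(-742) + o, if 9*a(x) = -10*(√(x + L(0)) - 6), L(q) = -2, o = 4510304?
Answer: 13530932/3 - 20*I*√186/9 ≈ 4.5103e+6 - 30.307*I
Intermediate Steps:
a(x) = 20/3 - 10*√(-2 + x)/9 (a(x) = (-10*(√(x - 2) - 6))/9 = (-10*(√(-2 + x) - 6))/9 = (-10*(-6 + √(-2 + x)))/9 = (60 - 10*√(-2 + x))/9 = 20/3 - 10*√(-2 + x)/9)
a(-742) + o = (20/3 - 10*√(-2 - 742)/9) + 4510304 = (20/3 - 20*I*√186/9) + 4510304 = 13530932/3 - 20*I*√186/9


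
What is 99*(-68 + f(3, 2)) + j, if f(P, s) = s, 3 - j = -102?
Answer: -6429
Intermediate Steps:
j = 105 (j = 3 - 1*(-102) = 3 + 102 = 105)
99*(-68 + f(3, 2)) + j = 99*(-68 + 2) + 105 = 99*(-66) + 105 = -6534 + 105 = -6429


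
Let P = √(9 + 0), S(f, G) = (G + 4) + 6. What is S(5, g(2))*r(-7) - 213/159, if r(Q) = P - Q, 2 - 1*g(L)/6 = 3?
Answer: 2049/53 ≈ 38.660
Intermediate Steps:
g(L) = -6 (g(L) = 12 - 6*3 = 12 - 18 = -6)
S(f, G) = 10 + G (S(f, G) = (4 + G) + 6 = 10 + G)
P = 3 (P = √9 = 3)
r(Q) = 3 - Q
S(5, g(2))*r(-7) - 213/159 = (10 - 6)*(3 - 1*(-7)) - 213/159 = 4*(3 + 7) - 213*1/159 = 4*10 - 71/53 = 40 - 71/53 = 2049/53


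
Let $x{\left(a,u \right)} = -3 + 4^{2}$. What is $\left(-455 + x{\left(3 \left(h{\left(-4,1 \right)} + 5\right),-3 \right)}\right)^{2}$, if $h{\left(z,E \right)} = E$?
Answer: $195364$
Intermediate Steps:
$x{\left(a,u \right)} = 13$ ($x{\left(a,u \right)} = -3 + 16 = 13$)
$\left(-455 + x{\left(3 \left(h{\left(-4,1 \right)} + 5\right),-3 \right)}\right)^{2} = \left(-455 + 13\right)^{2} = \left(-442\right)^{2} = 195364$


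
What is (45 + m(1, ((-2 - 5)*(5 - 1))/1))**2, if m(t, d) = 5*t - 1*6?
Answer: 1936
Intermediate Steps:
m(t, d) = -6 + 5*t (m(t, d) = 5*t - 6 = -6 + 5*t)
(45 + m(1, ((-2 - 5)*(5 - 1))/1))**2 = (45 + (-6 + 5*1))**2 = (45 + (-6 + 5))**2 = (45 - 1)**2 = 44**2 = 1936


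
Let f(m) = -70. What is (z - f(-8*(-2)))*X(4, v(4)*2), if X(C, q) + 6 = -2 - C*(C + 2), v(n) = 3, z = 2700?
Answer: -88640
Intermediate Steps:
X(C, q) = -8 - C*(2 + C) (X(C, q) = -6 + (-2 - C*(C + 2)) = -6 + (-2 - C*(2 + C)) = -8 - C*(2 + C))
(z - f(-8*(-2)))*X(4, v(4)*2) = (2700 - 1*(-70))*(-8 - 1*4² - 2*4) = (2700 + 70)*(-8 - 1*16 - 8) = 2770*(-8 - 16 - 8) = 2770*(-32) = -88640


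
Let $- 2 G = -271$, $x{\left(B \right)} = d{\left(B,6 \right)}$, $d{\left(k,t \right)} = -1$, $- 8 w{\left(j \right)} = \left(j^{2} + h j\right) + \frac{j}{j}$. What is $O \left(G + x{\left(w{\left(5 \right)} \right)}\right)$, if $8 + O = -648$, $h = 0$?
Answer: $-88232$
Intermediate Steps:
$w{\left(j \right)} = - \frac{1}{8} - \frac{j^{2}}{8}$ ($w{\left(j \right)} = - \frac{\left(j^{2} + 0 j\right) + \frac{j}{j}}{8} = - \frac{\left(j^{2} + 0\right) + 1}{8} = - \frac{j^{2} + 1}{8} = - \frac{1 + j^{2}}{8} = - \frac{1}{8} - \frac{j^{2}}{8}$)
$O = -656$ ($O = -8 - 648 = -656$)
$x{\left(B \right)} = -1$
$G = \frac{271}{2}$ ($G = \left(- \frac{1}{2}\right) \left(-271\right) = \frac{271}{2} \approx 135.5$)
$O \left(G + x{\left(w{\left(5 \right)} \right)}\right) = - 656 \left(\frac{271}{2} - 1\right) = \left(-656\right) \frac{269}{2} = -88232$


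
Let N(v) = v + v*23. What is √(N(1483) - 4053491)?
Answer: I*√4017899 ≈ 2004.5*I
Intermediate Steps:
N(v) = 24*v (N(v) = v + 23*v = 24*v)
√(N(1483) - 4053491) = √(24*1483 - 4053491) = √(35592 - 4053491) = √(-4017899) = I*√4017899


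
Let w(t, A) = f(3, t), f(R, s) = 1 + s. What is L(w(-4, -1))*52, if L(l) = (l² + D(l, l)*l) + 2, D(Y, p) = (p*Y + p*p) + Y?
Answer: -1768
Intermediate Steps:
w(t, A) = 1 + t
D(Y, p) = Y + p² + Y*p (D(Y, p) = (Y*p + p²) + Y = (p² + Y*p) + Y = Y + p² + Y*p)
L(l) = 2 + l² + l*(l + 2*l²) (L(l) = (l² + (l + l² + l*l)*l) + 2 = (l² + (l + l² + l²)*l) + 2 = (l² + (l + 2*l²)*l) + 2 = (l² + l*(l + 2*l²)) + 2 = 2 + l² + l*(l + 2*l²))
L(w(-4, -1))*52 = (2 + 2*(1 - 4)² + 2*(1 - 4)³)*52 = (2 + 2*(-3)² + 2*(-3)³)*52 = (2 + 2*9 + 2*(-27))*52 = (2 + 18 - 54)*52 = -34*52 = -1768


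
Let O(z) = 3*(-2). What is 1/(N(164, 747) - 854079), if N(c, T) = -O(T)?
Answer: -1/854073 ≈ -1.1709e-6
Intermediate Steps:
O(z) = -6
N(c, T) = 6 (N(c, T) = -1*(-6) = 6)
1/(N(164, 747) - 854079) = 1/(6 - 854079) = 1/(-854073) = -1/854073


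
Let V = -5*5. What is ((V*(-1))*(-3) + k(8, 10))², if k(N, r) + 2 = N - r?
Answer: 6241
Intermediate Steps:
k(N, r) = -2 + N - r (k(N, r) = -2 + (N - r) = -2 + N - r)
V = -25
((V*(-1))*(-3) + k(8, 10))² = (-25*(-1)*(-3) + (-2 + 8 - 1*10))² = (25*(-3) + (-2 + 8 - 10))² = (-75 - 4)² = (-79)² = 6241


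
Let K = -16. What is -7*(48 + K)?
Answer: -224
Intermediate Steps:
-7*(48 + K) = -7*(48 - 16) = -7*32 = -224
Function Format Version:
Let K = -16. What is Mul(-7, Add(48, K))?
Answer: -224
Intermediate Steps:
Mul(-7, Add(48, K)) = Mul(-7, Add(48, -16)) = Mul(-7, 32) = -224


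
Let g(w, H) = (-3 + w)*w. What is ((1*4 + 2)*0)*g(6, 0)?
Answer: 0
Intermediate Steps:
g(w, H) = w*(-3 + w)
((1*4 + 2)*0)*g(6, 0) = ((1*4 + 2)*0)*(6*(-3 + 6)) = ((4 + 2)*0)*(6*3) = (6*0)*18 = 0*18 = 0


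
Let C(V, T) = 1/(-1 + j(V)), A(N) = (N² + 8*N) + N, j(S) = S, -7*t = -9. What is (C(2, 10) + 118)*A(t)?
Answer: 11016/7 ≈ 1573.7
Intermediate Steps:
t = 9/7 (t = -⅐*(-9) = 9/7 ≈ 1.2857)
A(N) = N² + 9*N
C(V, T) = 1/(-1 + V)
(C(2, 10) + 118)*A(t) = (1/(-1 + 2) + 118)*(9*(9 + 9/7)/7) = (1/1 + 118)*((9/7)*(72/7)) = (1 + 118)*(648/49) = 119*(648/49) = 11016/7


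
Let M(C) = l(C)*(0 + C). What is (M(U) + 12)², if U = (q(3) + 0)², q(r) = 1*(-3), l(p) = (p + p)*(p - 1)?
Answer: 1710864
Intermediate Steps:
l(p) = 2*p*(-1 + p) (l(p) = (2*p)*(-1 + p) = 2*p*(-1 + p))
q(r) = -3
U = 9 (U = (-3 + 0)² = (-3)² = 9)
M(C) = 2*C²*(-1 + C) (M(C) = (2*C*(-1 + C))*(0 + C) = (2*C*(-1 + C))*C = 2*C²*(-1 + C))
(M(U) + 12)² = (2*9²*(-1 + 9) + 12)² = (2*81*8 + 12)² = (1296 + 12)² = 1308² = 1710864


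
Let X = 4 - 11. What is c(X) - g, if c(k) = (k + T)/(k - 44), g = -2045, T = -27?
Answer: 6137/3 ≈ 2045.7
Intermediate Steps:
X = -7
c(k) = (-27 + k)/(-44 + k) (c(k) = (k - 27)/(k - 44) = (-27 + k)/(-44 + k))
c(X) - g = (-27 - 7)/(-44 - 7) - 1*(-2045) = -34/(-51) + 2045 = -1/51*(-34) + 2045 = ⅔ + 2045 = 6137/3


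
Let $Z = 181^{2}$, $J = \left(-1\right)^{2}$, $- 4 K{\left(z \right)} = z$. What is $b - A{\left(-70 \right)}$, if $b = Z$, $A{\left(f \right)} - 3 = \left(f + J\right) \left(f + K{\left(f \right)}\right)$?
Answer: $\frac{58271}{2} \approx 29136.0$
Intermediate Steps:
$K{\left(z \right)} = - \frac{z}{4}$
$J = 1$
$Z = 32761$
$A{\left(f \right)} = 3 + \frac{3 f \left(1 + f\right)}{4}$ ($A{\left(f \right)} = 3 + \left(f + 1\right) \left(f - \frac{f}{4}\right) = 3 + \left(1 + f\right) \frac{3 f}{4} = 3 + \frac{3 f \left(1 + f\right)}{4}$)
$b = 32761$
$b - A{\left(-70 \right)} = 32761 - \left(3 + \frac{3}{4} \left(-70\right) + \frac{3 \left(-70\right)^{2}}{4}\right) = 32761 - \left(3 - \frac{105}{2} + \frac{3}{4} \cdot 4900\right) = 32761 - \left(3 - \frac{105}{2} + 3675\right) = 32761 - \frac{7251}{2} = \frac{58271}{2}$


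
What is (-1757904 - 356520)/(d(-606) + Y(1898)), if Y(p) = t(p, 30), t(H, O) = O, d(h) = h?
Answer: 29367/8 ≈ 3670.9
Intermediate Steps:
Y(p) = 30
(-1757904 - 356520)/(d(-606) + Y(1898)) = (-1757904 - 356520)/(-606 + 30) = -2114424/(-576) = -2114424*(-1/576) = 29367/8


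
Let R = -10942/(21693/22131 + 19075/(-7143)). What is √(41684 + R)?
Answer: √24062495012032105/706867 ≈ 219.45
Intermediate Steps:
R = 32032043009/4948069 (R = -10942/(21693*(1/22131) + 19075*(-1/7143)) = -10942/(7231/7377 - 19075/7143) = -10942/(-9896138/5854879) = -10942*(-5854879/9896138) = 32032043009/4948069 ≈ 6473.6)
√(41684 + R) = √(41684 + 32032043009/4948069) = √(238287351205/4948069) = √24062495012032105/706867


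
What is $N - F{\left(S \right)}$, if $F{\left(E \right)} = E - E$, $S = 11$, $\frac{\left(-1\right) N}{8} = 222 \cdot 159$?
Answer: $-282384$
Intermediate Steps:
$N = -282384$ ($N = - 8 \cdot 222 \cdot 159 = \left(-8\right) 35298 = -282384$)
$F{\left(E \right)} = 0$
$N - F{\left(S \right)} = -282384 - 0 = -282384 + 0 = -282384$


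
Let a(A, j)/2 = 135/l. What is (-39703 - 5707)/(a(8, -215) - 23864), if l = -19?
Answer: 431395/226843 ≈ 1.9017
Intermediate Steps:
a(A, j) = -270/19 (a(A, j) = 2*(135/(-19)) = 2*(135*(-1/19)) = 2*(-135/19) = -270/19)
(-39703 - 5707)/(a(8, -215) - 23864) = (-39703 - 5707)/(-270/19 - 23864) = -45410/(-453686/19) = -45410*(-19/453686) = 431395/226843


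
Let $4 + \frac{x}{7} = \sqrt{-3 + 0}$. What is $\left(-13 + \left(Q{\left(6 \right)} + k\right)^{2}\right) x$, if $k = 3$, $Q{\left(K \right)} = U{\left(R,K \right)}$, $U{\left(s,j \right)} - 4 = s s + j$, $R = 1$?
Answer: $-5124 + 1281 i \sqrt{3} \approx -5124.0 + 2218.8 i$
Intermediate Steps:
$U{\left(s,j \right)} = 4 + j + s^{2}$ ($U{\left(s,j \right)} = 4 + \left(s s + j\right) = 4 + \left(s^{2} + j\right) = 4 + \left(j + s^{2}\right) = 4 + j + s^{2}$)
$Q{\left(K \right)} = 5 + K$ ($Q{\left(K \right)} = 4 + K + 1^{2} = 4 + K + 1 = 5 + K$)
$x = -28 + 7 i \sqrt{3}$ ($x = -28 + 7 \sqrt{-3 + 0} = -28 + 7 \sqrt{-3} = -28 + 7 i \sqrt{3} \approx -28.0 + 12.124 i$)
$\left(-13 + \left(Q{\left(6 \right)} + k\right)^{2}\right) x = \left(-13 + \left(\left(5 + 6\right) + 3\right)^{2}\right) \left(-28 + 7 i \sqrt{3}\right) = \left(-13 + \left(11 + 3\right)^{2}\right) \left(-28 + 7 i \sqrt{3}\right) = \left(-13 + 14^{2}\right) \left(-28 + 7 i \sqrt{3}\right) = \left(-13 + 196\right) \left(-28 + 7 i \sqrt{3}\right) = 183 \left(-28 + 7 i \sqrt{3}\right) = -5124 + 1281 i \sqrt{3}$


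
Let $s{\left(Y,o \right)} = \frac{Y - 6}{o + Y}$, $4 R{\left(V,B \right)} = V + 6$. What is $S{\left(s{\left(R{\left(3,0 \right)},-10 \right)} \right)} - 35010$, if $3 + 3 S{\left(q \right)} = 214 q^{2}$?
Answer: $- \frac{33629521}{961} \approx -34994.0$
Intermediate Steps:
$R{\left(V,B \right)} = \frac{3}{2} + \frac{V}{4}$ ($R{\left(V,B \right)} = \frac{V + 6}{4} = \frac{6 + V}{4} = \frac{3}{2} + \frac{V}{4}$)
$s{\left(Y,o \right)} = \frac{-6 + Y}{Y + o}$
$S{\left(q \right)} = -1 + \frac{214 q^{2}}{3}$
$S{\left(s{\left(R{\left(3,0 \right)},-10 \right)} \right)} - 35010 = \left(-1 + \frac{214 \left(\frac{-6 + \left(\frac{3}{2} + \frac{1}{4} \cdot 3\right)}{\left(\frac{3}{2} + \frac{1}{4} \cdot 3\right) - 10}\right)^{2}}{3}\right) - 35010 = \left(-1 + \frac{214 \left(\frac{-6 + \left(\frac{3}{2} + \frac{3}{4}\right)}{\left(\frac{3}{2} + \frac{3}{4}\right) - 10}\right)^{2}}{3}\right) - 35010 = \left(-1 + \frac{214 \left(\frac{-6 + \frac{9}{4}}{\frac{9}{4} - 10}\right)^{2}}{3}\right) - 35010 = \left(-1 + \frac{214 \left(\frac{1}{- \frac{31}{4}} \left(- \frac{15}{4}\right)\right)^{2}}{3}\right) - 35010 = \left(-1 + \frac{214 \left(\left(- \frac{4}{31}\right) \left(- \frac{15}{4}\right)\right)^{2}}{3}\right) - 35010 = \left(-1 + \frac{214 \left(\frac{15}{31}\right)^{2}}{3}\right) - 35010 = \left(-1 + \frac{214}{3} \cdot \frac{225}{961}\right) - 35010 = \left(-1 + \frac{16050}{961}\right) - 35010 = \frac{15089}{961} - 35010 = - \frac{33629521}{961}$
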